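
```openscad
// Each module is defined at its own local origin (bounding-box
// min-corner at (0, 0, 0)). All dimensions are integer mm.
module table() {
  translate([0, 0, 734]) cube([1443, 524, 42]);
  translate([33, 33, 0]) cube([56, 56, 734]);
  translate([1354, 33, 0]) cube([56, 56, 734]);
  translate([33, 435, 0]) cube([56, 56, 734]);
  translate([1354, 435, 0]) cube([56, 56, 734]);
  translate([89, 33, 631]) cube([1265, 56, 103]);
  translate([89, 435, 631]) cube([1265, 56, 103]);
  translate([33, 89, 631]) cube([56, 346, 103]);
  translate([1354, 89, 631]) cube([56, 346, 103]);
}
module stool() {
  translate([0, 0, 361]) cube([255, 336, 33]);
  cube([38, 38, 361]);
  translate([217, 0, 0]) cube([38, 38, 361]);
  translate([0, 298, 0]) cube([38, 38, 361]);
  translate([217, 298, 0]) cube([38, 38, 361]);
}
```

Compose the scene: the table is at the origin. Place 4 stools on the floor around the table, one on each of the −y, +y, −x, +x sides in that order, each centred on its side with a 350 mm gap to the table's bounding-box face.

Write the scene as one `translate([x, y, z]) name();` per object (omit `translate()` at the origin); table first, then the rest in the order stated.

table();
translate([594, -686, 0]) stool();
translate([594, 874, 0]) stool();
translate([-605, 94, 0]) stool();
translate([1793, 94, 0]) stool();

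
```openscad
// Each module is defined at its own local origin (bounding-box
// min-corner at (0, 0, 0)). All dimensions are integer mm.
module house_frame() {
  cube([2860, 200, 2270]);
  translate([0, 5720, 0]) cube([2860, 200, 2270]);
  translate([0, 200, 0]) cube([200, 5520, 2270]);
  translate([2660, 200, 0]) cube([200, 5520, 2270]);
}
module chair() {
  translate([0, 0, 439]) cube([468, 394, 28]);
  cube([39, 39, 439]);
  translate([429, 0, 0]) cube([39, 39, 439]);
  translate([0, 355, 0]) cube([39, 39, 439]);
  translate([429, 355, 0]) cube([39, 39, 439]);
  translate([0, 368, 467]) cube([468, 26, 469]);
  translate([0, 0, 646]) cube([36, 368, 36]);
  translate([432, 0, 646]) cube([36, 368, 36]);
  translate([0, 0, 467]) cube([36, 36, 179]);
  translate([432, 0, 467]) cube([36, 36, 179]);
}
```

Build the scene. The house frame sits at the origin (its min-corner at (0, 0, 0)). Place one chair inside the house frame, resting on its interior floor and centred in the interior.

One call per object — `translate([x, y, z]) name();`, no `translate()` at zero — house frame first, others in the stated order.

house_frame();
translate([1196, 2763, 0]) chair();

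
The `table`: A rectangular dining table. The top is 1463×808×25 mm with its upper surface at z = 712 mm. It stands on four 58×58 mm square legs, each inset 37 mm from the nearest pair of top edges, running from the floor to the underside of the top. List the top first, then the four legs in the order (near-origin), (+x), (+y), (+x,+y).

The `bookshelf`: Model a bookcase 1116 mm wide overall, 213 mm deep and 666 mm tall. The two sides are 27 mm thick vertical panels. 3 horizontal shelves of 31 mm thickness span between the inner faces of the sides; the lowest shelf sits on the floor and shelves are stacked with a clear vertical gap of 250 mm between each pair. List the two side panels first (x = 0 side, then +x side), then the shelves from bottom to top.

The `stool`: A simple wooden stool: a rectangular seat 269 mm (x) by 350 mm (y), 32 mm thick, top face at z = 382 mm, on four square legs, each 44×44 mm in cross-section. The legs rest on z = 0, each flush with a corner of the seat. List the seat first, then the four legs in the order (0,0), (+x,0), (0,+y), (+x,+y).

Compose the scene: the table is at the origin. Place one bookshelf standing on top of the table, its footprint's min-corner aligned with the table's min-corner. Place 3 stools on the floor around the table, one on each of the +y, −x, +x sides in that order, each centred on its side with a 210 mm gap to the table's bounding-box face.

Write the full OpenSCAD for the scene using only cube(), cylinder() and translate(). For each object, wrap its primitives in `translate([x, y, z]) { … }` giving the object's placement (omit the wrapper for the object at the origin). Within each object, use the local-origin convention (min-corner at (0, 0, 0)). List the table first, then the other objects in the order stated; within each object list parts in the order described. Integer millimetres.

translate([0, 0, 687]) cube([1463, 808, 25]);
translate([37, 37, 0]) cube([58, 58, 687]);
translate([1368, 37, 0]) cube([58, 58, 687]);
translate([37, 713, 0]) cube([58, 58, 687]);
translate([1368, 713, 0]) cube([58, 58, 687]);
translate([0, 0, 712]) {
  cube([27, 213, 666]);
  translate([1089, 0, 0]) cube([27, 213, 666]);
  translate([27, 0, 0]) cube([1062, 213, 31]);
  translate([27, 0, 281]) cube([1062, 213, 31]);
  translate([27, 0, 562]) cube([1062, 213, 31]);
}
translate([597, 1018, 0]) {
  translate([0, 0, 350]) cube([269, 350, 32]);
  cube([44, 44, 350]);
  translate([225, 0, 0]) cube([44, 44, 350]);
  translate([0, 306, 0]) cube([44, 44, 350]);
  translate([225, 306, 0]) cube([44, 44, 350]);
}
translate([-479, 229, 0]) {
  translate([0, 0, 350]) cube([269, 350, 32]);
  cube([44, 44, 350]);
  translate([225, 0, 0]) cube([44, 44, 350]);
  translate([0, 306, 0]) cube([44, 44, 350]);
  translate([225, 306, 0]) cube([44, 44, 350]);
}
translate([1673, 229, 0]) {
  translate([0, 0, 350]) cube([269, 350, 32]);
  cube([44, 44, 350]);
  translate([225, 0, 0]) cube([44, 44, 350]);
  translate([0, 306, 0]) cube([44, 44, 350]);
  translate([225, 306, 0]) cube([44, 44, 350]);
}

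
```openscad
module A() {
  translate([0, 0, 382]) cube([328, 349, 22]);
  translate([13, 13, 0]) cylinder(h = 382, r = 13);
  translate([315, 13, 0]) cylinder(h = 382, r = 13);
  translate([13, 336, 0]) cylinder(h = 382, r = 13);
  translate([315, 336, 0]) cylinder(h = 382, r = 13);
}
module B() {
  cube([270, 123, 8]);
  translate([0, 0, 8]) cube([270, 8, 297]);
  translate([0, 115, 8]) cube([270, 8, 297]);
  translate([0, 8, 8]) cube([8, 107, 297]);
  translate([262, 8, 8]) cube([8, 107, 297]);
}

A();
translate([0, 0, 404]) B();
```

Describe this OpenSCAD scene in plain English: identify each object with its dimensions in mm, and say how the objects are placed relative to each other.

A is a four-legged stool. The seat is 328×349 mm, 22 mm thick, top at z = 404 mm. It stands on four round legs, each 26 mm in diameter, from z = 0 to the seat underside, each leg's axis is inset half a diameter from the nearest pair of seat edges (so the leg's bounding box is flush with the corner).

B is an open-topped rectangular box: outside dimensions 270×123×305 mm, with a uniform wall and base thickness of 8 mm. The base is a full 270×123 slab on the floor; four walls sit on top of the base. The front and back walls (the −y and +y sides) span the full width; the two side walls fit between them.

The open box is on top of the stool.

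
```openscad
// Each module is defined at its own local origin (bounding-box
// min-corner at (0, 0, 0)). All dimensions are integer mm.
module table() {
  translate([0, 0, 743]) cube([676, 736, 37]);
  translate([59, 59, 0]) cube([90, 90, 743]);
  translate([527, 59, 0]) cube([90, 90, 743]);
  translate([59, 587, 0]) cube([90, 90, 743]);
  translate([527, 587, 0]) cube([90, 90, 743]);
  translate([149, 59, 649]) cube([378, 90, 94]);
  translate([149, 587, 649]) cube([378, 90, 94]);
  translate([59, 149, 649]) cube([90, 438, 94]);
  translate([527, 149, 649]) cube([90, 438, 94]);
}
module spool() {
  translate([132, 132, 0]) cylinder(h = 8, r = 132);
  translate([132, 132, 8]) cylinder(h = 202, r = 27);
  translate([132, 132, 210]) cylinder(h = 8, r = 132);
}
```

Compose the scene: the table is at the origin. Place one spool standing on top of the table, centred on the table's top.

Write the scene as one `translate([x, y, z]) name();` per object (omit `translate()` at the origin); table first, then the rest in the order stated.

table();
translate([206, 236, 780]) spool();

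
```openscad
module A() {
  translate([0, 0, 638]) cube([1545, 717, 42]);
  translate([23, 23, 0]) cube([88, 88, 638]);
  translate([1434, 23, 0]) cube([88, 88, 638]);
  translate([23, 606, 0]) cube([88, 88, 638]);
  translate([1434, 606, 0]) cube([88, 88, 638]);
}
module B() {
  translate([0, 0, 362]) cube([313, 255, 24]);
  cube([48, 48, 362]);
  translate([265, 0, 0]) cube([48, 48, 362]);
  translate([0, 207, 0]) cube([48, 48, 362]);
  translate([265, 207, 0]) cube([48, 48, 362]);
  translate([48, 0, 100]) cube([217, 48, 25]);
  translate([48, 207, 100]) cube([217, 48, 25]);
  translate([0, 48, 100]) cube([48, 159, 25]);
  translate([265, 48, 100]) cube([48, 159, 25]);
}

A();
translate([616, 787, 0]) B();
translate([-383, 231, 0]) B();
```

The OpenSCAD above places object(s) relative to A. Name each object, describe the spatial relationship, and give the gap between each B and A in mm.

A is a table. B is a stool. Two stools sit around the table at the +y, −x sides. The gap between each stool and the table is 70 mm.

Each stool's nearest face is 70 mm from the table's bounding box.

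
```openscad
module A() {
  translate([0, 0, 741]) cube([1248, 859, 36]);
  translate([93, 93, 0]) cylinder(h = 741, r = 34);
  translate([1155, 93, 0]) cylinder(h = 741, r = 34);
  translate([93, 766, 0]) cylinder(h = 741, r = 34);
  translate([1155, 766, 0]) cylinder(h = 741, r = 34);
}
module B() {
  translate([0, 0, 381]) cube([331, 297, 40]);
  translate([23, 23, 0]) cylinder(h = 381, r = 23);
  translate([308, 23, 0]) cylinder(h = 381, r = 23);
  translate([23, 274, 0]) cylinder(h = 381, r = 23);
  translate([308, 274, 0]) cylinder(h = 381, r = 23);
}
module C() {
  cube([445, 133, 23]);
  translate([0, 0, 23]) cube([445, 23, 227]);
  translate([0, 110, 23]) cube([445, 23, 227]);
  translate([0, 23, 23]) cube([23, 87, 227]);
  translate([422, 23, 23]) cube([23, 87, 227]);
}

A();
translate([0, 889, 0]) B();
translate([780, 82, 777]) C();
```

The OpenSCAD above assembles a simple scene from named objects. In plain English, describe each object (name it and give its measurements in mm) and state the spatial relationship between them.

A is a table: top 1248 mm (x) × 859 mm (y), 36 mm thick, upper face at z = 777 mm, on four round legs of 68 mm diameter, each leg's bounding box inset 59 mm from the nearest pair of top edges, running from z = 0 to the bottom of the top.

B is a four-legged stool. The seat is a 331×297×40 mm slab whose top surface is at z = 421 mm; four round legs, each 46 mm in diameter, run from the floor (z = 0) to the underside of the seat, each leg's axis is inset half a diameter from the nearest pair of seat edges (so the leg's bounding box is flush with the corner).

C is an open storage box with external size 445×133×250 mm and wall thickness 23 mm (the base is also 23 mm thick). The base covers the whole footprint; the four walls stand on the base, with the y-facing walls full-width and the x-facing walls fitting between their inner faces.

The stool is on the floor beside the table on its +y side. The open box is on top of the table.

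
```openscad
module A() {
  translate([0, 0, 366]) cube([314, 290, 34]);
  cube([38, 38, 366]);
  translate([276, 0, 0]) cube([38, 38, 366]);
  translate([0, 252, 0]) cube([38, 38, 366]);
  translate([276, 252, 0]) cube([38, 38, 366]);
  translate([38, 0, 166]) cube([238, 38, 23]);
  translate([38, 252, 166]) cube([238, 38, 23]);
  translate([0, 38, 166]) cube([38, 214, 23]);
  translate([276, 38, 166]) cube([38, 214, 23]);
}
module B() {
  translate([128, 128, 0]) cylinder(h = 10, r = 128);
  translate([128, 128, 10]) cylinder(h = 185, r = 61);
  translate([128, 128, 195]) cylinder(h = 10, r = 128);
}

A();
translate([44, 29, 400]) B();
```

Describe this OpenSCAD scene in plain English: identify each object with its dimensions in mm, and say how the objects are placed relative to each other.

A is a four-legged stool. The seat is a 314×290×34 mm slab whose top surface is at z = 400 mm; four square legs, each 38×38 mm in cross-section, run from the floor (z = 0) to the underside of the seat, each flush with a corner of the seat. Four stretchers, 38 mm wide and 23 mm tall, connect adjacent legs with their undersides at z = 166 mm, each running between the inner faces of the legs it joins and aligned with the legs' outer faces on the other axis.

B is a spool: two coaxial disc flanges of radius 128 mm and thickness 10 mm, joined by a core cylinder of radius 61 mm and height 185 mm. The lower flange rests on z = 0 and the three cylinders share a vertical axis.

The spool is on top of the stool.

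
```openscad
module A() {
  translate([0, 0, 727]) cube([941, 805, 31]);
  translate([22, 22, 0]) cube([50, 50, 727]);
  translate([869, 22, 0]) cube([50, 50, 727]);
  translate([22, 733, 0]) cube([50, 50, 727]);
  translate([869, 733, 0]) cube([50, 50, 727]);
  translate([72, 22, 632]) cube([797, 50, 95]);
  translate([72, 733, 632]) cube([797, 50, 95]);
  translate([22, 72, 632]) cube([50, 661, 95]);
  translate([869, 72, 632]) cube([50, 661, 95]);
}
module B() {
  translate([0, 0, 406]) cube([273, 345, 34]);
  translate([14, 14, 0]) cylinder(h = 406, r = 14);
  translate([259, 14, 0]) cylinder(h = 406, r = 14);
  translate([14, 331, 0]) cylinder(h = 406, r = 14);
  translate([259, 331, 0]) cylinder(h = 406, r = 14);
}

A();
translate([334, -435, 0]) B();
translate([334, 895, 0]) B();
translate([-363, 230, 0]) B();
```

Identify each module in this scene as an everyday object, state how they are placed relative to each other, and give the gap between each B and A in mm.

Each stool's nearest face is 90 mm from the table's bounding box.

A is a table. B is a stool. Three stools sit around the table at the −y, +y, −x sides. The gap between each stool and the table is 90 mm.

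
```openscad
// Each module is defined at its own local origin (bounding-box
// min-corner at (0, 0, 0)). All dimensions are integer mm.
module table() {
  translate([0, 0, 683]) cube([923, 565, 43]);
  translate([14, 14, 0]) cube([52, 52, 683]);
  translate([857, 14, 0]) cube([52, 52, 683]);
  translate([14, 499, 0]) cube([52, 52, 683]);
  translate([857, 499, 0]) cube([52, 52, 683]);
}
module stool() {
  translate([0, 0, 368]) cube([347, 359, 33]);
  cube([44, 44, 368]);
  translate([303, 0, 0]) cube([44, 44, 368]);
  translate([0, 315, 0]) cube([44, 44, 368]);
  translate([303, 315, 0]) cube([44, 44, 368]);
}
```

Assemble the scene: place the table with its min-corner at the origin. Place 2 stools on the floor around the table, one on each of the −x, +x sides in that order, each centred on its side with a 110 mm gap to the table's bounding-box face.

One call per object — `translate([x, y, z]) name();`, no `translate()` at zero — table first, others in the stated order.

table();
translate([-457, 103, 0]) stool();
translate([1033, 103, 0]) stool();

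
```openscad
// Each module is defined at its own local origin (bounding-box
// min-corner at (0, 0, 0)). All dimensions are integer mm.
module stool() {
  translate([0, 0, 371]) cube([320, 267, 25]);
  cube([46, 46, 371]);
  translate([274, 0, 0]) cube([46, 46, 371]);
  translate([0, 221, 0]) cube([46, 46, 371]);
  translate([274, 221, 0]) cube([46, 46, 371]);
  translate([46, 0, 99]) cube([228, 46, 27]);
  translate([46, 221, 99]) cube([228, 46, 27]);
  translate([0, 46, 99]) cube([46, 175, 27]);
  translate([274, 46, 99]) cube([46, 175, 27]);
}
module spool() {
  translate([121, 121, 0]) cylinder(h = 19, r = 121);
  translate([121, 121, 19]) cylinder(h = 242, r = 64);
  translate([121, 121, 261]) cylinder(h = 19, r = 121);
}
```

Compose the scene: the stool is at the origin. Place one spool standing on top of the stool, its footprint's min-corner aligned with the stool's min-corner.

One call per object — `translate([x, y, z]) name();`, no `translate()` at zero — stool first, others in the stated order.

stool();
translate([0, 0, 396]) spool();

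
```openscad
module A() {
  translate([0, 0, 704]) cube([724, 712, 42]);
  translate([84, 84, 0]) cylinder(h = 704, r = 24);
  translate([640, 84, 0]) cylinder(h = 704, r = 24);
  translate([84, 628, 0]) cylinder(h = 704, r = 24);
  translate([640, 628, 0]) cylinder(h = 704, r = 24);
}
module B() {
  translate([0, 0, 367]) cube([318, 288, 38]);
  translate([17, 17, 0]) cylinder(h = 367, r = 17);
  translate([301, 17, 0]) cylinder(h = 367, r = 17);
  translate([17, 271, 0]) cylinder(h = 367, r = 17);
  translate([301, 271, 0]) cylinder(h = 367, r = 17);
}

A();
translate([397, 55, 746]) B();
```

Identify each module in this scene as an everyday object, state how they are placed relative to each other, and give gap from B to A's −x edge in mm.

A is a table. B is a stool. The stool is on top of the table. The gap from the stool to the table's −x edge is 397 mm.

The stool's min-x is at 397; the table's min-x is 0; gap = 397 mm.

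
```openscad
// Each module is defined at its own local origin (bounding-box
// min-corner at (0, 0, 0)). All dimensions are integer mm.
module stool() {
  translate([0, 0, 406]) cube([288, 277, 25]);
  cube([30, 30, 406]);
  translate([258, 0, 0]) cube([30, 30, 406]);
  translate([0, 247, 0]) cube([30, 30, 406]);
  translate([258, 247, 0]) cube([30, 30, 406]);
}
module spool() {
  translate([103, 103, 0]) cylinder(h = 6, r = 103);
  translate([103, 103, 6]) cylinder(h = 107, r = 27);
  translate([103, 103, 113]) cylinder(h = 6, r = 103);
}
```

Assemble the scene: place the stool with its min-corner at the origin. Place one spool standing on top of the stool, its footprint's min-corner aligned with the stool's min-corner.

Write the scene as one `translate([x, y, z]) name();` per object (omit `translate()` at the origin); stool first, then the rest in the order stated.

stool();
translate([0, 0, 431]) spool();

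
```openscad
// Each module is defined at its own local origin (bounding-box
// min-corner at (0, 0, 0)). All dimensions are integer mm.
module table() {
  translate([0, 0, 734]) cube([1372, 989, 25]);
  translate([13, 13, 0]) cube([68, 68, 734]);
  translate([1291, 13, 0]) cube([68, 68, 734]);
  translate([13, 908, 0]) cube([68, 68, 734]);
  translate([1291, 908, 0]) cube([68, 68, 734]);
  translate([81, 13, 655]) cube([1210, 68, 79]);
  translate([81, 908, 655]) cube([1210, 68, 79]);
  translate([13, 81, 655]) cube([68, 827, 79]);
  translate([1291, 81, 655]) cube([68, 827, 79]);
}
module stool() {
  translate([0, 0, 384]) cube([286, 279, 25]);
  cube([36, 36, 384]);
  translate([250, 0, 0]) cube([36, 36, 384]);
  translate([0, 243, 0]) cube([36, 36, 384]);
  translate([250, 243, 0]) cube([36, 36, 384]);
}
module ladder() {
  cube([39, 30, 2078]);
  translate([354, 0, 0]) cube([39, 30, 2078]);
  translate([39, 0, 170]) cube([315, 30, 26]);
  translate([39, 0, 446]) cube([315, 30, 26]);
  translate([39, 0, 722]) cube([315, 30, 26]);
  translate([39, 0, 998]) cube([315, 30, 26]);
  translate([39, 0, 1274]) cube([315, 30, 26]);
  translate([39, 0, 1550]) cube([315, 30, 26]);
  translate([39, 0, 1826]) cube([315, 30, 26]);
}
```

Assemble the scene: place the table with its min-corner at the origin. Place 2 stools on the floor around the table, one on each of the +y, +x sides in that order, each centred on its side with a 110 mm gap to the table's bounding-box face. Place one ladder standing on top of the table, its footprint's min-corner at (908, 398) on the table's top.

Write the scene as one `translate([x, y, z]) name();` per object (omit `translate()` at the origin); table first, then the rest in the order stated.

table();
translate([543, 1099, 0]) stool();
translate([1482, 355, 0]) stool();
translate([908, 398, 759]) ladder();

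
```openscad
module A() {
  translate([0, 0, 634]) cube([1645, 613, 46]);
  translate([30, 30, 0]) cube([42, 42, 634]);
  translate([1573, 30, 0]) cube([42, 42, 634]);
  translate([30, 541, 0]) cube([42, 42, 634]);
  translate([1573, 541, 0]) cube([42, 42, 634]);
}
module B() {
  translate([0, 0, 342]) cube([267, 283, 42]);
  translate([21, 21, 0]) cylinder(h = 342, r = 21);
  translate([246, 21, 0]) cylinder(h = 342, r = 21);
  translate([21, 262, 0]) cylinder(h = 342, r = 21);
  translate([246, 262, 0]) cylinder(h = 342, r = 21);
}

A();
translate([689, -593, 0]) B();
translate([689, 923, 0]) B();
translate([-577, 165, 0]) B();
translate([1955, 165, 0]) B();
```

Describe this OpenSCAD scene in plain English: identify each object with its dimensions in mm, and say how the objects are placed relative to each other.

A is a table with a 1645×613 mm rectangular top, 46 mm thick, top surface at z = 680 mm, supported by four 42×42 mm square legs, each inset 30 mm from the nearest pair of top edges, running from the floor.

B is a four-legged stool. The seat is 267×283 mm, 42 mm thick, top at z = 384 mm. It stands on four round legs, each 42 mm in diameter, from z = 0 to the seat underside, each leg's axis is inset half a diameter from the nearest pair of seat edges (so the leg's bounding box is flush with the corner).

Four stools sit around the table at the −y, +y, −x, +x sides.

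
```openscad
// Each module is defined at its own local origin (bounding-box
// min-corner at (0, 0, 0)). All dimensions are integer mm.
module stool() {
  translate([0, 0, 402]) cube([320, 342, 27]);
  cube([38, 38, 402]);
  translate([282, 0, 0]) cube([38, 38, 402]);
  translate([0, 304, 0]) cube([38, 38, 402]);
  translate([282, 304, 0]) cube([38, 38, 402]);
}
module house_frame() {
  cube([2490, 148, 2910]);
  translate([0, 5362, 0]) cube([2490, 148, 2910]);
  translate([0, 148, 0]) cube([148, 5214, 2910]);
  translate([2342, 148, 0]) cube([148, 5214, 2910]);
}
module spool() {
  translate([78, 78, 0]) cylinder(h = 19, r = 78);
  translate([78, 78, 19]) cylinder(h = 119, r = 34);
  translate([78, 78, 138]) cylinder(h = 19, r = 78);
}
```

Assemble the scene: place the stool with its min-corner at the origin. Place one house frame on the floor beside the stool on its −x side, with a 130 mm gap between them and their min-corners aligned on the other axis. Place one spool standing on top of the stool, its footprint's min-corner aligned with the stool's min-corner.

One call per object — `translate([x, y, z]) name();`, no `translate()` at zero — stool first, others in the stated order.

stool();
translate([-2620, 0, 0]) house_frame();
translate([0, 0, 429]) spool();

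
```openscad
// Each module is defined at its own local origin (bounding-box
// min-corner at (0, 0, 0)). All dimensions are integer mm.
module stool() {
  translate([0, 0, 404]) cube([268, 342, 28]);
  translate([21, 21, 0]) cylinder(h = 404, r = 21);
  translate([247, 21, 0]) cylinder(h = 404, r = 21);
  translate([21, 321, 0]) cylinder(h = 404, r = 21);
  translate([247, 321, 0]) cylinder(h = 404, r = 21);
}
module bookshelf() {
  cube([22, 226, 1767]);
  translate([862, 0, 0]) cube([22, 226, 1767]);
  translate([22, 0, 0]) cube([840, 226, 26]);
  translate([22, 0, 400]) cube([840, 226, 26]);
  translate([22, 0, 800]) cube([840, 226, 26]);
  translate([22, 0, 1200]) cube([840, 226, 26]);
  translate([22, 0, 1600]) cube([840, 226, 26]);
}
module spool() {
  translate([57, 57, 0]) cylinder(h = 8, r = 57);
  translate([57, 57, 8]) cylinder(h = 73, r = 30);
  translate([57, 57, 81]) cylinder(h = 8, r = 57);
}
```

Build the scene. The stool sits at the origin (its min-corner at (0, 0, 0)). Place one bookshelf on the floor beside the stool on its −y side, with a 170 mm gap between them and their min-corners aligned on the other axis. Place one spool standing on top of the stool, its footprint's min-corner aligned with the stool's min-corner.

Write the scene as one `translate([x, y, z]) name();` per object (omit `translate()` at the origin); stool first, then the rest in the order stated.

stool();
translate([0, -396, 0]) bookshelf();
translate([0, 0, 432]) spool();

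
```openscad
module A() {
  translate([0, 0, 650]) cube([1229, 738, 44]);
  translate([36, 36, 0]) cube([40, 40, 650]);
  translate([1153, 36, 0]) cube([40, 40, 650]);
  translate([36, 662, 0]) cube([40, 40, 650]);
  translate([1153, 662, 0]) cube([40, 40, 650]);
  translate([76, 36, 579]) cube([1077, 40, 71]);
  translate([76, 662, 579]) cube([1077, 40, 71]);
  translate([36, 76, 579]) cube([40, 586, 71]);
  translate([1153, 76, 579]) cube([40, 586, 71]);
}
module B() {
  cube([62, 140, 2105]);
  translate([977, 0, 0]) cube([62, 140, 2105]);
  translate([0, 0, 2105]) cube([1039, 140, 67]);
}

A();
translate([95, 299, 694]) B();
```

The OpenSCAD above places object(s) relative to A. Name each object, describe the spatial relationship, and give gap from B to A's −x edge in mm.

A is a table. B is a door frame. The door frame is on top of the table, centred. The gap from the door frame to the table's −x edge is 95 mm.

The door frame's min-x is at 95; the table's min-x is 0; gap = 95 mm.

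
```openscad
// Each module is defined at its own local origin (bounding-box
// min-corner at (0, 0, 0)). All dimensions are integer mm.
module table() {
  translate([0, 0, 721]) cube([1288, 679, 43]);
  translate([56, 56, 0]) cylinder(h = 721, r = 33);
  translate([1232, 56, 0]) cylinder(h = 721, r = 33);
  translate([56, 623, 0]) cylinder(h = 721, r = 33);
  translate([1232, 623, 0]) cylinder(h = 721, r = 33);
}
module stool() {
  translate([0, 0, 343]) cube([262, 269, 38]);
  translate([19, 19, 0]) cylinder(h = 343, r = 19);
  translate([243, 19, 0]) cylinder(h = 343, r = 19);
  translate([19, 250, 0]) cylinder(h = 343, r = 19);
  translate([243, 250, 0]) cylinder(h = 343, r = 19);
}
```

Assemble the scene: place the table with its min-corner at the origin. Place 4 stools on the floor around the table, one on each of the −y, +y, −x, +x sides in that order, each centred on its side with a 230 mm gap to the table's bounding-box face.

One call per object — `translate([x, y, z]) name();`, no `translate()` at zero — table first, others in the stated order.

table();
translate([513, -499, 0]) stool();
translate([513, 909, 0]) stool();
translate([-492, 205, 0]) stool();
translate([1518, 205, 0]) stool();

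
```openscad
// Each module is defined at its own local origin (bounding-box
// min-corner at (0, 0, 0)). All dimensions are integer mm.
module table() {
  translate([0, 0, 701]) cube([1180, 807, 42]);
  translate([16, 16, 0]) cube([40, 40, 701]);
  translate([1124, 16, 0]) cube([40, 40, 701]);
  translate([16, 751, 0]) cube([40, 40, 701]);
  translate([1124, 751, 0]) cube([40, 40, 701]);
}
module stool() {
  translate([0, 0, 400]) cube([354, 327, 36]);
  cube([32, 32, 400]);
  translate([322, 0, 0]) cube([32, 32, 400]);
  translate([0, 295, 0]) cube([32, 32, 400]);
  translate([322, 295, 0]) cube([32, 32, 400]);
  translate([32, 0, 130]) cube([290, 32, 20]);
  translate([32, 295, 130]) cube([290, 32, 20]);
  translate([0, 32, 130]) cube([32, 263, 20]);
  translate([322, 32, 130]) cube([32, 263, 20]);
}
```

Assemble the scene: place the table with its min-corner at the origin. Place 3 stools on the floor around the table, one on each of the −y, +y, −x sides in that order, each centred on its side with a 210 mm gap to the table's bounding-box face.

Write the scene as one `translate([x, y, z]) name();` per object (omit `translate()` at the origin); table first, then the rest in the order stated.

table();
translate([413, -537, 0]) stool();
translate([413, 1017, 0]) stool();
translate([-564, 240, 0]) stool();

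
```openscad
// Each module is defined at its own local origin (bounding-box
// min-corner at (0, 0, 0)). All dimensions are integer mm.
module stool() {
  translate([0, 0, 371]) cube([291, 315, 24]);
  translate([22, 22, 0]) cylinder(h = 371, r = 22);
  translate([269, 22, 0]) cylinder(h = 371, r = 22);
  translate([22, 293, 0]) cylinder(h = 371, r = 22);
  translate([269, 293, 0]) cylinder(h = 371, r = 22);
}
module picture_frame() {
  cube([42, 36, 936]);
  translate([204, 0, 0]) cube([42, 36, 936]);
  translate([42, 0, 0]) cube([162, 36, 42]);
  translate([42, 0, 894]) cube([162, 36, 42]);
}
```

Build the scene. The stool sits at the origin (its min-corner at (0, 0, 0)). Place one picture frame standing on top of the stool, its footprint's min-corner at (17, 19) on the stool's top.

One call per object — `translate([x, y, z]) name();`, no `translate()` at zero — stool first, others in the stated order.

stool();
translate([17, 19, 395]) picture_frame();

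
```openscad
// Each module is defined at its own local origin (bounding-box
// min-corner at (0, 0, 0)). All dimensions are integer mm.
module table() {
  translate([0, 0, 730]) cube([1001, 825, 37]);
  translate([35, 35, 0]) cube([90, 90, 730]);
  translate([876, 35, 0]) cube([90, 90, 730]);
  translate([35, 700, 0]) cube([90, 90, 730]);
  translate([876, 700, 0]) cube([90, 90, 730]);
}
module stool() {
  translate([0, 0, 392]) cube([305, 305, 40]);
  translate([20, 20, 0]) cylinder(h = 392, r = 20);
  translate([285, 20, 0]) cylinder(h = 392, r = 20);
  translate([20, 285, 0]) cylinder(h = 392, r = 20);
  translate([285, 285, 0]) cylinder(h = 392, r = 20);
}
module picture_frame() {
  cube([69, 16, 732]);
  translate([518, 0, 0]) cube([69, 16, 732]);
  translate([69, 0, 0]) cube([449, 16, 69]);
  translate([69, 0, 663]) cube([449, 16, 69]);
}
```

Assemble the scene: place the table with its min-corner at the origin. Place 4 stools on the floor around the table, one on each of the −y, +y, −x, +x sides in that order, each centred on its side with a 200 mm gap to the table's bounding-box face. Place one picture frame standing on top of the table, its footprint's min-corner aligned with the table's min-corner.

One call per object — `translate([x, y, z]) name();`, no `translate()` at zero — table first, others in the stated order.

table();
translate([348, -505, 0]) stool();
translate([348, 1025, 0]) stool();
translate([-505, 260, 0]) stool();
translate([1201, 260, 0]) stool();
translate([0, 0, 767]) picture_frame();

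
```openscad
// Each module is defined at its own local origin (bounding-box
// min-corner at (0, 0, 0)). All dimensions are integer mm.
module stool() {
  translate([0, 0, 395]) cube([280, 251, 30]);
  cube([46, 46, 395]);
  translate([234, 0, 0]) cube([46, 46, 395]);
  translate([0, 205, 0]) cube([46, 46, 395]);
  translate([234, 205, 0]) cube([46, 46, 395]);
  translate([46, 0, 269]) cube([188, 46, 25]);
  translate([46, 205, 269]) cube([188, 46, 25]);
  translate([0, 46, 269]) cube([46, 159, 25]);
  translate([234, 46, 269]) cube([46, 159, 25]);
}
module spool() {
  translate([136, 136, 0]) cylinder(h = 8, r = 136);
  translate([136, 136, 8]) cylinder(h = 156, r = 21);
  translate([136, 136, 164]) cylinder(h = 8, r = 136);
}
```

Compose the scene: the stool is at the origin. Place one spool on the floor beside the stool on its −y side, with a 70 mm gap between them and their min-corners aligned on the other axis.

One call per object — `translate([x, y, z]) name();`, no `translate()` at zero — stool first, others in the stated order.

stool();
translate([0, -342, 0]) spool();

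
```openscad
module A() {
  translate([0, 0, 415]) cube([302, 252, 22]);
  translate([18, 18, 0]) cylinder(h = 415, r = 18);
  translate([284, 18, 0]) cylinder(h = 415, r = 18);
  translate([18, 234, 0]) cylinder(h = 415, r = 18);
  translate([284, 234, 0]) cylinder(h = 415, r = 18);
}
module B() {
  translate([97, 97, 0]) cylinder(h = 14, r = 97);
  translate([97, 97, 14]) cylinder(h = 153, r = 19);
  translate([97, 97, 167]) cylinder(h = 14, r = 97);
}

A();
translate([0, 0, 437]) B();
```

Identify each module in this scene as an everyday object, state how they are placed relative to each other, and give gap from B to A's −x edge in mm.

The spool's min-x is at 0; the stool's min-x is 0; gap = 0 mm.

A is a stool. B is a spool. The spool is on top of the stool. The gap from the spool to the stool's −x edge is 0 mm.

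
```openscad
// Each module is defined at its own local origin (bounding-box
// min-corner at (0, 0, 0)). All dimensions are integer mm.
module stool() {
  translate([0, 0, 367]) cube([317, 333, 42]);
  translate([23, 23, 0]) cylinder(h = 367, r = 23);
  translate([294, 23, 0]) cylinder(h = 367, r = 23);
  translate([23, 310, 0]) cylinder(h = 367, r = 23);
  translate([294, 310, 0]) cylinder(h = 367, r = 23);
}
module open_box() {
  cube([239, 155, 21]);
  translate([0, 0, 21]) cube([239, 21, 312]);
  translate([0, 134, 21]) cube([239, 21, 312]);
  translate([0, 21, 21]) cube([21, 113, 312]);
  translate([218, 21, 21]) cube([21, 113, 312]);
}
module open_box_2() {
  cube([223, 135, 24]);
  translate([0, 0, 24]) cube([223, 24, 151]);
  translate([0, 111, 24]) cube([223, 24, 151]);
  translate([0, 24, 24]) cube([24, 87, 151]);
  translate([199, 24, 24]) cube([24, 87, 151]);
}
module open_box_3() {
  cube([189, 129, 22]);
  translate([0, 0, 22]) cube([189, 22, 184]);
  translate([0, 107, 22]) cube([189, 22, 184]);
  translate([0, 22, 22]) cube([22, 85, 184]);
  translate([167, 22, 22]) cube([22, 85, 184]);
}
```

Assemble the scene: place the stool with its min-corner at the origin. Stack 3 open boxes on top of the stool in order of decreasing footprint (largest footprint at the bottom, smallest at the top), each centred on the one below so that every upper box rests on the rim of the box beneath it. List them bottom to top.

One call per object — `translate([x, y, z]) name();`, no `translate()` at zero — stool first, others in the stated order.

stool();
translate([39, 89, 409]) open_box();
translate([47, 99, 742]) open_box_2();
translate([64, 102, 917]) open_box_3();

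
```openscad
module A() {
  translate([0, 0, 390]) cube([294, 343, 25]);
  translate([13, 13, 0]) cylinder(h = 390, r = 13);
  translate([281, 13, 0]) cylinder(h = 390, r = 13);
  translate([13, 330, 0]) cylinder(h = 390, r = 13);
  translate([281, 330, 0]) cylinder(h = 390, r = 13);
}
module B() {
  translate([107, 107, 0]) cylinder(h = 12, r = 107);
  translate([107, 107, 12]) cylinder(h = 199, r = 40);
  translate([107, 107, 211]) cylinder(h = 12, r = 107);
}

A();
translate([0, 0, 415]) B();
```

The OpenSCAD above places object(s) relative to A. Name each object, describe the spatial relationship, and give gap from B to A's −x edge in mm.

The spool's min-x is at 0; the stool's min-x is 0; gap = 0 mm.

A is a stool. B is a spool. The spool is on top of the stool. The gap from the spool to the stool's −x edge is 0 mm.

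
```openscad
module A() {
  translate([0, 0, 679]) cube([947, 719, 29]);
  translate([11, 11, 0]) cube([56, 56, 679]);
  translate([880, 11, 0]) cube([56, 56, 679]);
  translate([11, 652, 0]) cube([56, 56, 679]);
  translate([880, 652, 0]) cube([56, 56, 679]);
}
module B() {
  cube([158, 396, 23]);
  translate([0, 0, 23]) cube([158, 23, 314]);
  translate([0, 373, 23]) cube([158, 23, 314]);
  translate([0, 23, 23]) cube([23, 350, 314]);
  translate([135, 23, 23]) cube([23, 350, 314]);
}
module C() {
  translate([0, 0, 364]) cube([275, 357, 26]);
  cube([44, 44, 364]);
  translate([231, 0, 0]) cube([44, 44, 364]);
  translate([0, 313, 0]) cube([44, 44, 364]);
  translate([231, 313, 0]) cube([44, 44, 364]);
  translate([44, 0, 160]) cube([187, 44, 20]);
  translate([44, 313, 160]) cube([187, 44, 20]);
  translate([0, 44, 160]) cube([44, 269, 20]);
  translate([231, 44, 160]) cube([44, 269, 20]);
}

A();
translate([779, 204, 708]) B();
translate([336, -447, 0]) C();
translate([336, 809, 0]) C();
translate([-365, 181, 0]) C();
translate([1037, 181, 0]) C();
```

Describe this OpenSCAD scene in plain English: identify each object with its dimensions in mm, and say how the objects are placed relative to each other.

A is a rectangular dining table. The top is 947×719×29 mm with its upper surface at z = 708 mm. It stands on four 56×56 mm square legs, each inset 11 mm from the nearest pair of top edges, running from the floor to the underside of the top.

B is an open-topped rectangular box: outside dimensions 158×396×337 mm, with a uniform wall and base thickness of 23 mm. The base is a full 158×396 slab on the floor; four walls sit on top of the base. The front and back walls (the −y and +y sides) span the full width; the two side walls fit between them.

C is a simple wooden stool: a rectangular seat 275 mm (x) by 357 mm (y), 26 mm thick, top face at z = 390 mm, on four square legs, each 44×44 mm in cross-section. The legs rest on z = 0, each flush with a corner of the seat. Four stretchers, 44 mm wide and 20 mm tall, connect adjacent legs with their undersides at z = 160 mm, each running between the inner faces of the legs it joins and aligned with the legs' outer faces on the other axis.

The open box is on top of the table. Four stools sit around the table at the −y, +y, −x, +x sides.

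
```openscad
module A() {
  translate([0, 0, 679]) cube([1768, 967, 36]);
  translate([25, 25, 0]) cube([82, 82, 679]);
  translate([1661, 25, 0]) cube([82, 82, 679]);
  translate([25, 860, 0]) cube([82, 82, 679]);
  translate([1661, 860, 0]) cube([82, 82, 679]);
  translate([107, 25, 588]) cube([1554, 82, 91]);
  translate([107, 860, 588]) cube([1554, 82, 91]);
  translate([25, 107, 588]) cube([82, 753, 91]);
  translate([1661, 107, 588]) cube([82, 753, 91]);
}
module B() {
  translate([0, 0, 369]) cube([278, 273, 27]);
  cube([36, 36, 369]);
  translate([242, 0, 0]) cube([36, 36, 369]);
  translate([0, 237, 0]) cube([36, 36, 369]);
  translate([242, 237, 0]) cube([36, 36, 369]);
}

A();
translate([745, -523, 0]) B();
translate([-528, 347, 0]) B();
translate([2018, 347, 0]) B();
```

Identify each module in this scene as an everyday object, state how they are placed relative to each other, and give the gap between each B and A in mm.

Each stool's nearest face is 250 mm from the table's bounding box.

A is a table. B is a stool. Three stools sit around the table at the −y, −x, +x sides. The gap between each stool and the table is 250 mm.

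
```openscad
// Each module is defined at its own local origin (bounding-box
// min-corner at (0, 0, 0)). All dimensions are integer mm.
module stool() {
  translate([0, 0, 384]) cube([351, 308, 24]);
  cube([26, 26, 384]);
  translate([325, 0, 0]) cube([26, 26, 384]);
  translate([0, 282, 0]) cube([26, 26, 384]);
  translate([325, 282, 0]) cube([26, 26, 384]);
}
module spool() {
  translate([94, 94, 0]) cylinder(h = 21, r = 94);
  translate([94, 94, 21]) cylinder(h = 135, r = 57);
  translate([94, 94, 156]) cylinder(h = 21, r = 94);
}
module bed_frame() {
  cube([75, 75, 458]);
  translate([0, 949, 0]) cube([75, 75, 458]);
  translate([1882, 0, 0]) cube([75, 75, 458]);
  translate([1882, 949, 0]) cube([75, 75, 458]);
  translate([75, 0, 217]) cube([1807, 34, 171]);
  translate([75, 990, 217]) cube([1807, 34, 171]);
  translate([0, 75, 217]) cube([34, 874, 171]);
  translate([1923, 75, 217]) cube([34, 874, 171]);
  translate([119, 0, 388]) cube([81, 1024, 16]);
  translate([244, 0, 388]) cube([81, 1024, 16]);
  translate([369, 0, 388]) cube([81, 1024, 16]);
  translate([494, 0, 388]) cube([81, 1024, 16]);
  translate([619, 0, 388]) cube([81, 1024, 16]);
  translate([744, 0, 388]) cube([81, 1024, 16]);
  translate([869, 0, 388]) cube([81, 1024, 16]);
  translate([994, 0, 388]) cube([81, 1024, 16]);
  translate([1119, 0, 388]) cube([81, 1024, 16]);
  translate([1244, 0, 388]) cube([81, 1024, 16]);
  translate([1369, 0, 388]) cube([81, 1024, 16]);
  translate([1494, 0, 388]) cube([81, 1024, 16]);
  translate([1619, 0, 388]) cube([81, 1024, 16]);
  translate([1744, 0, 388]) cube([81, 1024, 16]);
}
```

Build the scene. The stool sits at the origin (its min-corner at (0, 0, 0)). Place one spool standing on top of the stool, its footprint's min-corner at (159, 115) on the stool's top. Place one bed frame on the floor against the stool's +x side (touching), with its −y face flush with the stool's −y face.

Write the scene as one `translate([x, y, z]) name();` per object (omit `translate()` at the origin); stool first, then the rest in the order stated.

stool();
translate([159, 115, 408]) spool();
translate([351, 0, 0]) bed_frame();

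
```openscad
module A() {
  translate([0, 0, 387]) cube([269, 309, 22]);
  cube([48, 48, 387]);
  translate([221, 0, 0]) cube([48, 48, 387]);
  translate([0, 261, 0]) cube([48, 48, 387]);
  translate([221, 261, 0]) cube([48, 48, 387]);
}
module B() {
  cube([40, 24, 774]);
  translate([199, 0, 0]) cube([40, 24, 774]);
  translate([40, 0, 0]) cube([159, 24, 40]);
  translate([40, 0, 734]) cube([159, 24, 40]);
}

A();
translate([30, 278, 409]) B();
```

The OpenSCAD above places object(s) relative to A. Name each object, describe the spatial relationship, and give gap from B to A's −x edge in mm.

A is a stool. B is a picture frame. The picture frame is on top of the stool. The gap from the picture frame to the stool's −x edge is 30 mm.

The picture frame's min-x is at 30; the stool's min-x is 0; gap = 30 mm.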